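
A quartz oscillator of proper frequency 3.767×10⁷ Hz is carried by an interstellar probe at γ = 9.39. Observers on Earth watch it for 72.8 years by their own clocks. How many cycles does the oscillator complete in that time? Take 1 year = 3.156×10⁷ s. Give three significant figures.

N = 9.22×10¹⁵

γ = 9.39
During 72.8 years of lab time, the oscillator's proper time advances by τ = Δt/γ = 72.8/9.390 = 7.753 years = 2.447×10⁸ s.
N = f × τ = 3.767×10⁷ × 2.447×10⁸ = 9.217×10¹⁵.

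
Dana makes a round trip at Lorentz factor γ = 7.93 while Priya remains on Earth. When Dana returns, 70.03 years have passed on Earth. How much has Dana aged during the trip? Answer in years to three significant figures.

τ = 8.83 years

γ = 7.93
Dana's clock measures proper time along the trip: τ = Δt/γ = 70.03/7.930 years.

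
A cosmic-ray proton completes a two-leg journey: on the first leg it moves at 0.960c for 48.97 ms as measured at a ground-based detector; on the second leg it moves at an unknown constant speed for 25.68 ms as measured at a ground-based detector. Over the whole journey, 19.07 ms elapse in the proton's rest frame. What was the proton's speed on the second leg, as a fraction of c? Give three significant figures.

β = 0.978

Leg 1: γ = 1/√(1 − 0.960²) = 25/7 ≈ 3.571; τ_1 = 48.97/3.571 = 13.71 ms.
Leg 2: speed unknown; τ_2 = 25.68/γ_2.
Total proper time: 13.71 + τ_2 = 19.07, so τ_2 = 19.07 − 13.71 = 5.358 ms.
γ_2 = 25.68/5.358 = 4.792; β = √(1 − 1/γ²) = √0.9565.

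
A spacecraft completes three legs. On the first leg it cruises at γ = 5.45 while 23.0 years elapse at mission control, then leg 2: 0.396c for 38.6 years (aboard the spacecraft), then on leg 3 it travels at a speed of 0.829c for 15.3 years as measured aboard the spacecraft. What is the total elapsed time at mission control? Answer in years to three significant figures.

Leg 1: 23.0 years is already measured at mission control.
Leg 2: γ = 1/√(1 − 0.396²) = 1/√0.8432 = 1.089; Δt_2 = 1.089 × 38.6 = 42.04 years.
Leg 3: γ = 1/√(1 − 0.829²) = 1/√0.3128 = 1.788; Δt_3 = 1.788 × 15.3 = 27.36 years.
Total: 23.00 + 42.04 + 27.36 years.

Δt = 92.4 years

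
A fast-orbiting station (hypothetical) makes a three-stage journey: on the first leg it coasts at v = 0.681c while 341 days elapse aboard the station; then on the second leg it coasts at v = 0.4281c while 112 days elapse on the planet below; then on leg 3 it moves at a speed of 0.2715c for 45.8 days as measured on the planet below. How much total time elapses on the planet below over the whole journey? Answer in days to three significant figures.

Δt = 623 days

Leg 1: γ = 1/√(1 − 0.681²) = 1/√0.5362 = 1.366; Δt_1 = 1.366 × 341 = 465.7 days.
Leg 2: 112 days is already measured on the planet below.
Leg 3: 45.8 days is already measured on the planet below.
Total: 465.7 + 112.0 + 45.80 days.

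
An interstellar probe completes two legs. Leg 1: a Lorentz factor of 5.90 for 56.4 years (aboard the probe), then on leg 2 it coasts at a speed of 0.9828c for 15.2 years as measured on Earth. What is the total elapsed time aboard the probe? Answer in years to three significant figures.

Leg 1: 56.4 years is already measured aboard the probe.
Leg 2: γ = 1/√(1 − 0.9828²) = 1/√0.03410 = 5.415; τ_2 = 15.2/5.415 = 2.807 years.
Total: 56.40 + 2.807 years.

τ = 59.2 years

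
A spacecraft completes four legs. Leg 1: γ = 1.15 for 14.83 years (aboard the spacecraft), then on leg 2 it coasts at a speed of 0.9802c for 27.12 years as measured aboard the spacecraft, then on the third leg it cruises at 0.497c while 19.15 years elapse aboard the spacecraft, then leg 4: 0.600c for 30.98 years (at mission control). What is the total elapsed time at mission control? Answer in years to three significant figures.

Leg 1: γ = 1.15; Δt_1 = 1.150 × 14.83 = 17.05 years.
Leg 2: γ = 1/√(1 − 0.9802²) = 1/√0.03921 = 5.050; Δt_2 = 5.050 × 27.12 = 137.0 years.
Leg 3: γ = 1/√(1 − 0.497²) = 1/√0.7530 = 1.152; Δt_3 = 1.152 × 19.15 = 22.07 years.
Leg 4: 30.98 years is already measured at mission control.
Total: 17.05 + 137.0 + 22.07 + 30.98 years.

Δt = 207 years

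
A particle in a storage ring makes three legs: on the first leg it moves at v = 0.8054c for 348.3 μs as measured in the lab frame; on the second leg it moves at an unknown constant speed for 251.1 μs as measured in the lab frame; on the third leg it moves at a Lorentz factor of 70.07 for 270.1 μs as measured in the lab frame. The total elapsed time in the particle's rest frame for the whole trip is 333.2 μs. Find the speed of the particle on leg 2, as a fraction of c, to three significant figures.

β = 0.872

Leg 1: γ = 1/√(1 − 0.8054²) = 1/√0.3513 = 1.687; τ_1 = 348.3/1.687 = 206.4 μs.
Leg 2: speed unknown; τ_2 = 251.1/γ_2.
Leg 3: γ = 70.07; τ_3 = 270.1/70.07 = 3.855 μs.
Total proper time: 206.4 + τ_2 + 3.855 = 333.2, so τ_2 = 333.2 − 210.3 = 122.9 μs.
γ_2 = 251.1/122.9 = 2.043; β = √(1 − 1/γ²) = √0.7605.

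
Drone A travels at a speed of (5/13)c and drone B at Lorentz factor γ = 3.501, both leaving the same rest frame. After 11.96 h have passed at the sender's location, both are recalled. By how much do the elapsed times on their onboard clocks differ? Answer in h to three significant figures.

A: γ = 1/√(1 − (5/13)²) = 13/12 ≈ 1.083; τ_A = 11.96/1.083 = 11.04 h.
B: γ = 3.501; τ_B = 11.96/3.501 = 3.416 h.

|τ_A − τ_B| = 7.62 h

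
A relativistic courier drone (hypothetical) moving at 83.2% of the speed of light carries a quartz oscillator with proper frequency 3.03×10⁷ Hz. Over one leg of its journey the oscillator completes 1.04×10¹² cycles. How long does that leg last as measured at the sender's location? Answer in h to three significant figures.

Δt = 17.2 h

β = 0.832; γ = 1/√(1 − 0.832²) = 1/√0.3078 = 1.803
Proper time for N cycles: τ = N/f = 1.04×10¹²/(3.03×10⁷) = 3.432×10⁴ s = 9.534 h.
Lab-frame duration Δt = γτ = 1.803 × 9.534 = 17.19 h.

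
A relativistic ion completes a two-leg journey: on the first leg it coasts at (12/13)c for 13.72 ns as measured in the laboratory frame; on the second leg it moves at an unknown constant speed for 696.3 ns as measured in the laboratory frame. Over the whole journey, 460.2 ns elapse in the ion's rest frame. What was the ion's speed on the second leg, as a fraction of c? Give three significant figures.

β = 0.757

Leg 1: γ = 1/√(1 − (12/13)²) = 13/5 = 2.600; τ_1 = 13.72/2.600 = 5.277 ns.
Leg 2: speed unknown; τ_2 = 696.3/γ_2.
Total proper time: 5.277 + τ_2 = 460.2, so τ_2 = 460.2 − 5.277 = 454.9 ns.
γ_2 = 696.3/454.9 = 1.531; β = √(1 − 1/γ²) = √0.5731.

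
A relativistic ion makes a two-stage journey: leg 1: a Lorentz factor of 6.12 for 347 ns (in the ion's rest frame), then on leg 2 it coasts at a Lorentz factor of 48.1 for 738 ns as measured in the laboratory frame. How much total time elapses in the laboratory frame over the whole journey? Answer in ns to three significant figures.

Δt = 2860 ns

Leg 1: γ = 6.12; Δt_1 = 6.120 × 347 = 2124 ns.
Leg 2: 738 ns is already measured in the laboratory frame.
Total: 2124 + 738.0 ns.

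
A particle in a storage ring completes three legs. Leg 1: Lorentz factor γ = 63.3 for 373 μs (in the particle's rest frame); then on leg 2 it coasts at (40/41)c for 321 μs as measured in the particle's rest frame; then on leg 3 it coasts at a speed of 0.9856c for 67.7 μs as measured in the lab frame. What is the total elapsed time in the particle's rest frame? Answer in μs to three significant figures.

Leg 1: 373 μs is already measured in the particle's rest frame.
Leg 2: 321 μs is already measured in the particle's rest frame.
Leg 3: γ = 1/√(1 − 0.9856²) = 1/√0.02859 = 5.914; τ_3 = 67.7/5.914 = 11.45 μs.
Total: 373.0 + 321.0 + 11.45 μs.

τ = 705 μs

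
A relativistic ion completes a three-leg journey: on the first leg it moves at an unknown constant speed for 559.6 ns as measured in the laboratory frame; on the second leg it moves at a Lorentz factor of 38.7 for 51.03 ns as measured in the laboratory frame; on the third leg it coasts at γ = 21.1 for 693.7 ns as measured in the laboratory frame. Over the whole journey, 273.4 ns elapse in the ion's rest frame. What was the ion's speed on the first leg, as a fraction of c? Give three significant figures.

Leg 1: speed unknown; τ_1 = 559.6/γ_1.
Leg 2: γ = 38.7; τ_2 = 51.03/38.70 = 1.319 ns.
Leg 3: γ = 21.1; τ_3 = 693.7/21.10 = 32.88 ns.
Total proper time: τ_1 + 1.319 + 32.88 = 273.4, so τ_1 = 273.4 − 34.20 = 239.2 ns.
γ_1 = 559.6/239.2 = 2.339; β = √(1 − 1/γ²) = √0.8173.

β = 0.904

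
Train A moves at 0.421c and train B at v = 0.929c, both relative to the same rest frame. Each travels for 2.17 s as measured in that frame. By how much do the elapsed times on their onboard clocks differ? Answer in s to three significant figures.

A: γ = 1/√(1 − 0.421²) = 1/√0.8228 = 1.102; τ_A = 2.17/1.102 = 1.968 s.
B: γ = 1/√(1 − 0.929²) = 1/√0.1370 = 2.702; τ_B = 2.17/2.702 = 0.8031 s.

|τ_A − τ_B| = 1.17 s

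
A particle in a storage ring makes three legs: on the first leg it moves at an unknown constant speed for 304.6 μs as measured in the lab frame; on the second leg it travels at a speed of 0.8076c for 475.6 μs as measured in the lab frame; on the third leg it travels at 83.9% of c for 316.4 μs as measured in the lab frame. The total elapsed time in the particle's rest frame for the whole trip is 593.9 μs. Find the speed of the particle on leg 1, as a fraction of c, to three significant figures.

β = 0.886

Leg 1: speed unknown; τ_1 = 304.6/γ_1.
Leg 2: γ = 1/√(1 − 0.8076²) = 1/√0.3478 = 1.696; τ_2 = 475.6/1.696 = 280.5 μs.
Leg 3: β = 0.839; γ = 1/√(1 − 0.839²) = 1/√0.2961 = 1.838; τ_3 = 316.4/1.838 = 172.2 μs.
Total proper time: τ_1 + 280.5 + 172.2 = 593.9, so τ_1 = 593.9 − 452.6 = 141.3 μs.
γ_1 = 304.6/141.3 = 2.156; β = √(1 − 1/γ²) = √0.7849.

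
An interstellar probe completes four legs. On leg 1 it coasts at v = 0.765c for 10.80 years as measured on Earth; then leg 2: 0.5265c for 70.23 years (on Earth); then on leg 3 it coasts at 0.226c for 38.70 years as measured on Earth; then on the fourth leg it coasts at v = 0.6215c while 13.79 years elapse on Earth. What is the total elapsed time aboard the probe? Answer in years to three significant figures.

Leg 1: γ = 1/√(1 − 0.765²) = 1/√0.4148 = 1.553; τ_1 = 10.80/1.553 = 6.956 years.
Leg 2: γ = 1/√(1 − 0.5265²) = 1/√0.7228 = 1.176; τ_2 = 70.23/1.176 = 59.71 years.
Leg 3: γ = 1/√(1 − 0.226²) = 1/√0.9489 = 1.027; τ_3 = 38.70/1.027 = 37.70 years.
Leg 4: γ = 1/√(1 − 0.6215²) = 1/√0.6137 = 1.276; τ_4 = 13.79/1.276 = 10.80 years.
Total: 6.956 + 59.71 + 37.70 + 10.80 years.

τ = 115 years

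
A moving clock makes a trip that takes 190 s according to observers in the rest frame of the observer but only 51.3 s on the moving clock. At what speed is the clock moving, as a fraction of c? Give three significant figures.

β = 0.963

The proper time is measured on the moving clock (both events occur at the clock's location); Δt is measured in the rest frame of the observer. γ = Δt/τ = 190/51.3 = 3.704.
β = √(1 − 1/γ²) = √(1 − 0.07290) = √0.9271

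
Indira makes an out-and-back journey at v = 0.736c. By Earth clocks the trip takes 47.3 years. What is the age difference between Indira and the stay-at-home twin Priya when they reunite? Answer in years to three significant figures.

Δt − τ = 15.3 years

γ = 1/√(1 − 0.736²) = 1/√0.4583 = 1.477
Indira's elapsed proper time: τ = 47.3/1.477 = 32.02 years.
Age gap = Δt − τ = 47.3 − 32.02 years.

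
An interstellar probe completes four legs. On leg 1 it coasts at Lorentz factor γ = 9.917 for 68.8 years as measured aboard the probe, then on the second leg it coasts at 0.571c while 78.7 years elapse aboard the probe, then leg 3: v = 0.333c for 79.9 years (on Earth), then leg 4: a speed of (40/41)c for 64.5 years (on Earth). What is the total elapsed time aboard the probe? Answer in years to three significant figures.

τ = 237 years

Leg 1: 68.8 years is already measured aboard the probe.
Leg 2: 78.7 years is already measured aboard the probe.
Leg 3: γ = 1/√(1 − 0.333²) = 1/√0.8891 = 1.061; τ_3 = 79.9/1.061 = 75.34 years.
Leg 4: γ = 1/√(1 − (40/41)²) = 41/9 ≈ 4.556; τ_4 = 64.5/4.556 = 14.16 years.
Total: 68.80 + 78.70 + 75.34 + 14.16 years.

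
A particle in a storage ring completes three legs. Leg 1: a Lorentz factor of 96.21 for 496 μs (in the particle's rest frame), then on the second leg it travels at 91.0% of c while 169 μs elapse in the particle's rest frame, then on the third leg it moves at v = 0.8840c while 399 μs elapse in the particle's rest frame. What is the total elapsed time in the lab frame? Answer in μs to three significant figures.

Leg 1: γ = 96.21; Δt_1 = 96.21 × 496 = 4.772×10⁴ μs.
Leg 2: β = 0.910; γ = 1/√(1 − 0.910²) = 1/√0.1719 = 2.412; Δt_2 = 2.412 × 169 = 407.6 μs.
Leg 3: γ = 1/√(1 − 0.8840²) = 1/√0.2185 = 2.139; Δt_3 = 2.139 × 399 = 853.5 μs.
Total: 4.772×10⁴ + 407.6 + 853.5 μs.

Δt = 4.90×10⁴ μs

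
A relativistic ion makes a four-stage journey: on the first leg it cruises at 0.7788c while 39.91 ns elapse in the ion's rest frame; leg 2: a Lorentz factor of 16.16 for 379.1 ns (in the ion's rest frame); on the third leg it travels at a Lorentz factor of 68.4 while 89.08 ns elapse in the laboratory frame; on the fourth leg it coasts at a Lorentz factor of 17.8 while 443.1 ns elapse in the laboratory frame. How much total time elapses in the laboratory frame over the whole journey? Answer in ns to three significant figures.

Leg 1: γ = 1/√(1 − 0.7788²) = 1/√0.3935 = 1.594; Δt_1 = 1.594 × 39.91 = 63.62 ns.
Leg 2: γ = 16.16; Δt_2 = 16.16 × 379.1 = 6126 ns.
Leg 3: 89.08 ns is already measured in the laboratory frame.
Leg 4: 443.1 ns is already measured in the laboratory frame.
Total: 63.62 + 6126 + 89.08 + 443.1 ns.

Δt = 6720 ns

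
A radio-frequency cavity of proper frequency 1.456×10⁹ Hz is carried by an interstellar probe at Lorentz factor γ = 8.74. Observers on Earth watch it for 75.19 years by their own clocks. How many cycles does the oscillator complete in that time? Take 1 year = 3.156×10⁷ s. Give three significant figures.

γ = 8.74
During 75.19 years of lab time, the oscillator's proper time advances by τ = Δt/γ = 75.19/8.740 = 8.603 years = 2.715×10⁸ s.
N = f × τ = 1.456×10⁹ × 2.715×10⁸ = 3.953×10¹⁷.

N = 3.95×10¹⁷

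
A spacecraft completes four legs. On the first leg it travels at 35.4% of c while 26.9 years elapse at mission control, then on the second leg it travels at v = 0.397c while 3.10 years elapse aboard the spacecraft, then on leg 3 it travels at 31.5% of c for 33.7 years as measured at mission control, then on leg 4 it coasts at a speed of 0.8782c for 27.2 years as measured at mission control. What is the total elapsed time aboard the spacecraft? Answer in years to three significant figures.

Leg 1: β = 0.354; γ = 1/√(1 − 0.354²) = 1/√0.8747 = 1.069; τ_1 = 26.9/1.069 = 25.16 years.
Leg 2: 3.10 years is already measured aboard the spacecraft.
Leg 3: β = 0.315; γ = 1/√(1 − 0.315²) = 1/√0.9008 = 1.054; τ_3 = 33.7/1.054 = 31.98 years.
Leg 4: γ = 1/√(1 − 0.8782²) = 1/√0.2288 = 2.091; τ_4 = 27.2/2.091 = 13.01 years.
Total: 25.16 + 3.100 + 31.98 + 13.01 years.

τ = 73.3 years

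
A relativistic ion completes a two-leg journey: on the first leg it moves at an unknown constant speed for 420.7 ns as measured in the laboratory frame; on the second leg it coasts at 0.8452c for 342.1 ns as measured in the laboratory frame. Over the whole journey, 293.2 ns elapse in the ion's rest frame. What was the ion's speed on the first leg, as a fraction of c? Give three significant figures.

Leg 1: speed unknown; τ_1 = 420.7/γ_1.
Leg 2: γ = 1/√(1 − 0.8452²) = 1/√0.2856 = 1.871; τ_2 = 342.1/1.871 = 182.8 ns.
Total proper time: τ_1 + 182.8 = 293.2, so τ_1 = 293.2 − 182.8 = 110.4 ns.
γ_1 = 420.7/110.4 = 3.812; β = √(1 − 1/γ²) = √0.9312.

β = 0.965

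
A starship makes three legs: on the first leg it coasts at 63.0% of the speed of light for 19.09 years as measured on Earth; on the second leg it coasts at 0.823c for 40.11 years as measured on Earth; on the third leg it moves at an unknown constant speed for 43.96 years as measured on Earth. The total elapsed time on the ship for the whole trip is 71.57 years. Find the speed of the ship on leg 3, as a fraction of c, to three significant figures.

β = 0.635

Leg 1: β = 0.630; γ = 1/√(1 − 0.630²) = 1/√0.6031 = 1.288; τ_1 = 19.09/1.288 = 14.83 years.
Leg 2: γ = 1/√(1 − 0.823²) = 1/√0.3227 = 1.760; τ_2 = 40.11/1.760 = 22.78 years.
Leg 3: speed unknown; τ_3 = 43.96/γ_3.
Total proper time: 14.83 + 22.78 + τ_3 = 71.57, so τ_3 = 71.57 − 37.61 = 33.96 years.
γ_3 = 43.96/33.96 = 1.294; β = √(1 − 1/γ²) = √0.4032.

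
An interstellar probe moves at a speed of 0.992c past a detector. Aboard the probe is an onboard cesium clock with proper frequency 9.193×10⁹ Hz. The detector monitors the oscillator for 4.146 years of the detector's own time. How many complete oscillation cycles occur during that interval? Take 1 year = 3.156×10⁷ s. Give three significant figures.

γ = 1/√(1 − 0.992²) = 1/√0.01594 = 7.922
During 4.146 years of lab time, the oscillator's proper time advances by τ = Δt/γ = 4.146/7.922 = 0.5234 years = 1.652×10⁷ s.
N = f × τ = 9.193×10⁹ × 1.652×10⁷ = 1.518×10¹⁷.

N = 1.52×10¹⁷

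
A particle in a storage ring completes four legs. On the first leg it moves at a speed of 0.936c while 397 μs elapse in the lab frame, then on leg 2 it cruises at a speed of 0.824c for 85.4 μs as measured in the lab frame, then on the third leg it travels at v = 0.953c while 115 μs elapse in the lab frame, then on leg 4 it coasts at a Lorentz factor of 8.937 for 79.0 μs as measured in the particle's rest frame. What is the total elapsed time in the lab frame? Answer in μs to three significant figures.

Leg 1: 397 μs is already measured in the lab frame.
Leg 2: 85.4 μs is already measured in the lab frame.
Leg 3: 115 μs is already measured in the lab frame.
Leg 4: γ = 8.937; Δt_4 = 8.937 × 79.0 = 706.0 μs.
Total: 397.0 + 85.40 + 115.0 + 706.0 μs.

Δt = 1300 μs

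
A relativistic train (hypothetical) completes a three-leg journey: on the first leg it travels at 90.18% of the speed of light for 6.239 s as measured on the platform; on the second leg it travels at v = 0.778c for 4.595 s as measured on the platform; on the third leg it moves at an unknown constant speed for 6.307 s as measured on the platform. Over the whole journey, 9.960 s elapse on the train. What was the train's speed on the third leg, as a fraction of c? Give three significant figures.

Leg 1: β = 0.9018; γ = 1/√(1 − 0.9018²) = 1/√0.1868 = 2.314; τ_1 = 6.239/2.314 = 2.696 s.
Leg 2: γ = 1/√(1 − 0.778²) = 1/√0.3947 = 1.592; τ_2 = 4.595/1.592 = 2.887 s.
Leg 3: speed unknown; τ_3 = 6.307/γ_3.
Total proper time: 2.696 + 2.887 + τ_3 = 9.960, so τ_3 = 9.960 − 5.583 = 4.377 s.
γ_3 = 6.307/4.377 = 1.441; β = √(1 − 1/γ²) = √0.5184.

β = 0.720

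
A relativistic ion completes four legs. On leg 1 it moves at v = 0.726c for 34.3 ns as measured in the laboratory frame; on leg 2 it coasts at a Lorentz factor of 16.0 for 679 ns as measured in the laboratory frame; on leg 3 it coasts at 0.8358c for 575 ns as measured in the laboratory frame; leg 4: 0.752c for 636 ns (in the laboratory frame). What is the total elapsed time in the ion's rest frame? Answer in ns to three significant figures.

τ = 801 ns

Leg 1: γ = 1/√(1 − 0.726²) = 1/√0.4729 = 1.454; τ_1 = 34.3/1.454 = 23.59 ns.
Leg 2: γ = 16.0; τ_2 = 679/16.00 = 42.44 ns.
Leg 3: γ = 1/√(1 − 0.8358²) = 1/√0.3014 = 1.821; τ_3 = 575/1.821 = 315.7 ns.
Leg 4: γ = 1/√(1 − 0.752²) = 1/√0.4345 = 1.517; τ_4 = 636/1.517 = 419.2 ns.
Total: 23.59 + 42.44 + 315.7 + 419.2 ns.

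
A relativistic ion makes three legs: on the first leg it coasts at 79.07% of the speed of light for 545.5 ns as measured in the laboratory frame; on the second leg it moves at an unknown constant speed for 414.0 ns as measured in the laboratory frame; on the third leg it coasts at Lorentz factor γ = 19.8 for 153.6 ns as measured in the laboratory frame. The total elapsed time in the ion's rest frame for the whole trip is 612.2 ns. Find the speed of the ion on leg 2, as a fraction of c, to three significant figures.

Leg 1: β = 0.7907; γ = 1/√(1 − 0.7907²) = 1/√0.3748 = 1.633; τ_1 = 545.5/1.633 = 334.0 ns.
Leg 2: speed unknown; τ_2 = 414.0/γ_2.
Leg 3: γ = 19.8; τ_3 = 153.6/19.80 = 7.758 ns.
Total proper time: 334.0 + τ_2 + 7.758 = 612.2, so τ_2 = 612.2 − 341.7 = 270.5 ns.
γ_2 = 414.0/270.5 = 1.531; β = √(1 − 1/γ²) = √0.5731.

β = 0.757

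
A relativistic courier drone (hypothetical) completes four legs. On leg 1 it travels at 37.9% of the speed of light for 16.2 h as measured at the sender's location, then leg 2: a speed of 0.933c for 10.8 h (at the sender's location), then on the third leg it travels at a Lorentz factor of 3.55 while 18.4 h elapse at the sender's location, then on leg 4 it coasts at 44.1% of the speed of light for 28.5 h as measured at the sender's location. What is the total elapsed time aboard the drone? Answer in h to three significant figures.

τ = 49.6 h

Leg 1: β = 0.379; γ = 1/√(1 − 0.379²) = 1/√0.8564 = 1.081; τ_1 = 16.2/1.081 = 14.99 h.
Leg 2: γ = 1/√(1 − 0.933²) = 1/√0.1295 = 2.779; τ_2 = 10.8/2.779 = 3.887 h.
Leg 3: γ = 3.55; τ_3 = 18.4/3.550 = 5.183 h.
Leg 4: β = 0.441; γ = 1/√(1 − 0.441²) = 1/√0.8055 = 1.114; τ_4 = 28.5/1.114 = 25.58 h.
Total: 14.99 + 3.887 + 5.183 + 25.58 h.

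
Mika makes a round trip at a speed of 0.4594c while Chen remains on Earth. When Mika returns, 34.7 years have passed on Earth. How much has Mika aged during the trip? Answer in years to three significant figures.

τ = 30.8 years

γ = 1/√(1 − 0.4594²) = 1/√0.7890 = 1.126
Mika's clock measures proper time along the trip: τ = Δt/γ = 34.7/1.126 years.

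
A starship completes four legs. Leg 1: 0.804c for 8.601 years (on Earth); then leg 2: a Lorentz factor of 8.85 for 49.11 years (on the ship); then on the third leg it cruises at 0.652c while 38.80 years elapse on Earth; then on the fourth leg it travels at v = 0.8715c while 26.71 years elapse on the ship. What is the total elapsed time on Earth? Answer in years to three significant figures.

Δt = 536 years

Leg 1: 8.601 years is already measured on Earth.
Leg 2: γ = 8.85; Δt_2 = 8.850 × 49.11 = 434.6 years.
Leg 3: 38.80 years is already measured on Earth.
Leg 4: γ = 1/√(1 − 0.8715²) = 1/√0.2405 = 2.039; Δt_4 = 2.039 × 26.71 = 54.47 years.
Total: 8.601 + 434.6 + 38.80 + 54.47 years.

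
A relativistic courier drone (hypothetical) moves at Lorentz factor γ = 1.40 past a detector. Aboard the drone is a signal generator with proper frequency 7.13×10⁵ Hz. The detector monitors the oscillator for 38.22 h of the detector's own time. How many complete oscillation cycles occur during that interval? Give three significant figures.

γ = 1.40
During 38.22 h of lab time, the oscillator's proper time advances by τ = Δt/γ = 38.22/1.400 = 27.30 h = 9.828×10⁴ s.
N = f × τ = 7.13×10⁵ × 9.828×10⁴ = 7.007×10¹⁰.

N = 7.01×10¹⁰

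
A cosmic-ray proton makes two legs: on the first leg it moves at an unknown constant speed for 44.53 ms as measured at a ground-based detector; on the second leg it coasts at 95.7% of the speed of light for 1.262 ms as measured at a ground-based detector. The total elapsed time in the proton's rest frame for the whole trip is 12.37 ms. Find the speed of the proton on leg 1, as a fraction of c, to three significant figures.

β = 0.963

Leg 1: speed unknown; τ_1 = 44.53/γ_1.
Leg 2: β = 0.957; γ = 1/√(1 − 0.957²) = 1/√0.08415 = 3.447; τ_2 = 1.262/3.447 = 0.3661 ms.
Total proper time: τ_1 + 0.3661 = 12.37, so τ_1 = 12.37 − 0.3661 = 12.00 ms.
γ_1 = 44.53/12.00 = 3.710; β = √(1 − 1/γ²) = √0.9273.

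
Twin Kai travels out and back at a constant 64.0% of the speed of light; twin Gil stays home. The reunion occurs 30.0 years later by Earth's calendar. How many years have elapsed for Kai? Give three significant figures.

τ = 23.1 years

β = 0.640; γ = 1/√(1 − 0.640²) = 1/√0.5904 = 1.301
Kai's clock measures proper time along the trip: τ = Δt/γ = 30.0/1.301 years.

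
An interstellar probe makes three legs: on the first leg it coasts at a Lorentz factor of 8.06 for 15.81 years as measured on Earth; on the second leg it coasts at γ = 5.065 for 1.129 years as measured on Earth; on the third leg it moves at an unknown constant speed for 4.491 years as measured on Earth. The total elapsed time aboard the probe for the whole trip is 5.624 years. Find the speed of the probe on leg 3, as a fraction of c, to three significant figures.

β = 0.643

Leg 1: γ = 8.06; τ_1 = 15.81/8.060 = 1.962 years.
Leg 2: γ = 5.065; τ_2 = 1.129/5.065 = 0.2229 years.
Leg 3: speed unknown; τ_3 = 4.491/γ_3.
Total proper time: 1.962 + 0.2229 + τ_3 = 5.624, so τ_3 = 5.624 − 2.184 = 3.440 years.
γ_3 = 4.491/3.440 = 1.306; β = √(1 − 1/γ²) = √0.4134.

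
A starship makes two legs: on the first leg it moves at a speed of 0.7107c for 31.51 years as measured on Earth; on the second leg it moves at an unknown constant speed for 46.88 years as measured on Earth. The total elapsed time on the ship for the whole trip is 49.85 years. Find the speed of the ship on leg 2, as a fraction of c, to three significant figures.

Leg 1: γ = 1/√(1 − 0.7107²) = 1/√0.4949 = 1.421; τ_1 = 31.51/1.421 = 22.17 years.
Leg 2: speed unknown; τ_2 = 46.88/γ_2.
Total proper time: 22.17 + τ_2 = 49.85, so τ_2 = 49.85 − 22.17 = 27.68 years.
γ_2 = 46.88/27.68 = 1.693; β = √(1 − 1/γ²) = √0.6513.

β = 0.807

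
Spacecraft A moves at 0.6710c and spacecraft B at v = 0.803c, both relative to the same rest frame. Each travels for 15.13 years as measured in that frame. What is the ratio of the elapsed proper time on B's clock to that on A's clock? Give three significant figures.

τ_B/τ_A = 0.804

A: γ = 1/√(1 − 0.6710²) = 1/√0.5498 = 1.349. B: γ = 1/√(1 − 0.803²) = 1/√0.3552 = 1.678.
τ_A/τ_B = γ_B/γ_A = 1.678/1.349 = 1.244, so τ_B/τ_A = 0.8038.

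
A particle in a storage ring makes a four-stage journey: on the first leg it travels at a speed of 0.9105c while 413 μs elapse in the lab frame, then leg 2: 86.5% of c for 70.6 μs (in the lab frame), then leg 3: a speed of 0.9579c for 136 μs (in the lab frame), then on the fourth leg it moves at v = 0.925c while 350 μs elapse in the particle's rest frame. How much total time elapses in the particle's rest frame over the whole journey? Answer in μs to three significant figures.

Leg 1: γ = 1/√(1 − 0.9105²) = 1/√0.1710 = 2.418; τ_1 = 413/2.418 = 170.8 μs.
Leg 2: β = 0.865; γ = 1/√(1 − 0.865²) = 1/√0.2518 = 1.993; τ_2 = 70.6/1.993 = 35.43 μs.
Leg 3: γ = 1/√(1 − 0.9579²) = 1/√0.08243 = 3.483; τ_3 = 136/3.483 = 39.05 μs.
Leg 4: 350 μs is already measured in the particle's rest frame.
Total: 170.8 + 35.43 + 39.05 + 350.0 μs.

τ = 595 μs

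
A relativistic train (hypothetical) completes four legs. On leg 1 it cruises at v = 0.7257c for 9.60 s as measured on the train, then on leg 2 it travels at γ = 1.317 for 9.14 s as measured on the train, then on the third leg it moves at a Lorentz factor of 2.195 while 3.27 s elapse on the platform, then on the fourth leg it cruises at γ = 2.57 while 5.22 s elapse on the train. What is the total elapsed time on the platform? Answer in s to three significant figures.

Δt = 42.7 s

Leg 1: γ = 1/√(1 − 0.7257²) = 1/√0.4734 = 1.453; Δt_1 = 1.453 × 9.60 = 13.95 s.
Leg 2: γ = 1.317; Δt_2 = 1.317 × 9.14 = 12.04 s.
Leg 3: 3.27 s is already measured on the platform.
Leg 4: γ = 2.57; Δt_4 = 2.570 × 5.22 = 13.42 s.
Total: 13.95 + 12.04 + 3.270 + 13.42 s.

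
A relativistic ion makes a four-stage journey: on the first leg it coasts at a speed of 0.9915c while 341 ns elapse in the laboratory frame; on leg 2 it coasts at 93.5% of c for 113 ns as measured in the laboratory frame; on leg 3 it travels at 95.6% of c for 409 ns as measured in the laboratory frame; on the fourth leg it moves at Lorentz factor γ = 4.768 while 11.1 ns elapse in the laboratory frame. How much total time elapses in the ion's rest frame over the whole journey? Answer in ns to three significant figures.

τ = 207 ns

Leg 1: γ = 1/√(1 − 0.9915²) = 1/√0.01693 = 7.686; τ_1 = 341/7.686 = 44.37 ns.
Leg 2: β = 0.935; γ = 1/√(1 − 0.935²) = 1/√0.1258 = 2.820; τ_2 = 113/2.820 = 40.08 ns.
Leg 3: β = 0.956; γ = 1/√(1 − 0.956²) = 1/√0.08606 = 3.409; τ_3 = 409/3.409 = 120.0 ns.
Leg 4: γ = 4.768; τ_4 = 11.1/4.768 = 2.328 ns.
Total: 44.37 + 40.08 + 120.0 + 2.328 ns.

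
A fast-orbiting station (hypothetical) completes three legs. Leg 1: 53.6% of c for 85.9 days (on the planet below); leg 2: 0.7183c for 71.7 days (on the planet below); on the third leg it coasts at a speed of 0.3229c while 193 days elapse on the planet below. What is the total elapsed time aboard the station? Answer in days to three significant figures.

Leg 1: β = 0.536; γ = 1/√(1 − 0.536²) = 1/√0.7127 = 1.185; τ_1 = 85.9/1.185 = 72.52 days.
Leg 2: γ = 1/√(1 − 0.7183²) = 1/√0.4840 = 1.437; τ_2 = 71.7/1.437 = 49.88 days.
Leg 3: γ = 1/√(1 − 0.3229²) = 1/√0.8957 = 1.057; τ_3 = 193/1.057 = 182.7 days.
Total: 72.52 + 49.88 + 182.7 days.

τ = 305 days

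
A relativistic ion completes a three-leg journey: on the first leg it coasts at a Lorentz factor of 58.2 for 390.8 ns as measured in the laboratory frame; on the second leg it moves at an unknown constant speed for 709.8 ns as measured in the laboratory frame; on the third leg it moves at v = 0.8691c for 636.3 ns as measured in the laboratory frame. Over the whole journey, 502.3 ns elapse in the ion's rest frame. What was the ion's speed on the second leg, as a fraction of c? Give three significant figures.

β = 0.967

Leg 1: γ = 58.2; τ_1 = 390.8/58.20 = 6.715 ns.
Leg 2: speed unknown; τ_2 = 709.8/γ_2.
Leg 3: γ = 1/√(1 − 0.8691²) = 1/√0.2447 = 2.022; τ_3 = 636.3/2.022 = 314.7 ns.
Total proper time: 6.715 + τ_2 + 314.7 = 502.3, so τ_2 = 502.3 − 321.5 = 180.8 ns.
γ_2 = 709.8/180.8 = 3.925; β = √(1 − 1/γ²) = √0.9351.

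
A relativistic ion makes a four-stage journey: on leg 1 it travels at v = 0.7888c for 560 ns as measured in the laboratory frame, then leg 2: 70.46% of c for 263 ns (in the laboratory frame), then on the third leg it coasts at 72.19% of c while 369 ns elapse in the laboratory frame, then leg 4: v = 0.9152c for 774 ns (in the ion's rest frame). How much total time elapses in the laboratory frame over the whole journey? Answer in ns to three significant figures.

Δt = 3110 ns

Leg 1: 560 ns is already measured in the laboratory frame.
Leg 2: 263 ns is already measured in the laboratory frame.
Leg 3: 369 ns is already measured in the laboratory frame.
Leg 4: γ = 1/√(1 − 0.9152²) = 1/√0.1624 = 2.481; Δt_4 = 2.481 × 774 = 1921 ns.
Total: 560.0 + 263.0 + 369.0 + 1921 ns.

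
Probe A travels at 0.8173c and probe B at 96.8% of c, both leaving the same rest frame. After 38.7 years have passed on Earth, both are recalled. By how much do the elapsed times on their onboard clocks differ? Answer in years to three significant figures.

A: γ = 1/√(1 − 0.8173²) = 1/√0.3320 = 1.735; τ_A = 38.7/1.735 = 22.30 years.
B: β = 0.968; γ = 1/√(1 − 0.968²) = 1/√0.06298 = 3.985; τ_B = 38.7/3.985 = 9.712 years.

|τ_A − τ_B| = 12.6 years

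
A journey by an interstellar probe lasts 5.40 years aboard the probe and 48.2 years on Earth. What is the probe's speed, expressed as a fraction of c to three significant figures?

The proper time is measured aboard the probe (both events occur at the probe's location); Δt is measured on Earth. γ = Δt/τ = 48.2/5.40 = 8.926.
β = √(1 − 1/γ²) = √(1 − 0.01255) = √0.9874

β = 0.994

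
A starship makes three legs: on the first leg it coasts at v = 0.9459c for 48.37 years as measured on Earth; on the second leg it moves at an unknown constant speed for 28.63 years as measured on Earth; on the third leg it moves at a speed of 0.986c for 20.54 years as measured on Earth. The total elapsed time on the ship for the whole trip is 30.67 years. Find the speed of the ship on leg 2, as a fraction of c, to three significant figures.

β = 0.915

Leg 1: γ = 1/√(1 − 0.9459²) = 1/√0.1053 = 3.082; τ_1 = 48.37/3.082 = 15.69 years.
Leg 2: speed unknown; τ_2 = 28.63/γ_2.
Leg 3: γ = 1/√(1 − 0.986²) = 1/√0.02780 = 5.997; τ_3 = 20.54/5.997 = 3.425 years.
Total proper time: 15.69 + τ_2 + 3.425 = 30.67, so τ_2 = 30.67 − 19.12 = 11.55 years.
γ_2 = 28.63/11.55 = 2.479; β = √(1 − 1/γ²) = √0.8372.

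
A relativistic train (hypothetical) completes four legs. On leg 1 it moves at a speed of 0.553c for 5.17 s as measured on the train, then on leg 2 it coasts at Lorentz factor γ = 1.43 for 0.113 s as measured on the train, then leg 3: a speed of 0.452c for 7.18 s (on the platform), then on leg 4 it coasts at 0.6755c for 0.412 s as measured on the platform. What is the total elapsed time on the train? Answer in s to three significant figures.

τ = 12.0 s

Leg 1: 5.17 s is already measured on the train.
Leg 2: 0.113 s is already measured on the train.
Leg 3: γ = 1/√(1 − 0.452²) = 1/√0.7957 = 1.121; τ_3 = 7.18/1.121 = 6.405 s.
Leg 4: γ = 1/√(1 − 0.6755²) = 1/√0.5437 = 1.356; τ_4 = 0.412/1.356 = 0.3038 s.
Total: 5.170 + 0.1130 + 6.405 + 0.3038 s.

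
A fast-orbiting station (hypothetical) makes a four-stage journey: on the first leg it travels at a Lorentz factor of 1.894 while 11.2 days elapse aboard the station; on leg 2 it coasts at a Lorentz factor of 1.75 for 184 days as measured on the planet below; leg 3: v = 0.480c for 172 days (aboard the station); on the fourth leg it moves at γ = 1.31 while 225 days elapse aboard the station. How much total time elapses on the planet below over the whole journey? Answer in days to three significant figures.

Leg 1: γ = 1.894; Δt_1 = 1.894 × 11.2 = 21.21 days.
Leg 2: 184 days is already measured on the planet below.
Leg 3: γ = 1/√(1 − 0.480²) = 1/√0.7696 = 1.140; Δt_3 = 1.140 × 172 = 196.1 days.
Leg 4: γ = 1.31; Δt_4 = 1.310 × 225 = 294.8 days.
Total: 21.21 + 184.0 + 196.1 + 294.8 days.

Δt = 696 days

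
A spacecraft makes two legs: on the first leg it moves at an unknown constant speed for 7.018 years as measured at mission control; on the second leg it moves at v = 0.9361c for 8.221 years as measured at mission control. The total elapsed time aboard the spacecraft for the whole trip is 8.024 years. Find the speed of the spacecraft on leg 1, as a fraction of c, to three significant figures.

Leg 1: speed unknown; τ_1 = 7.018/γ_1.
Leg 2: γ = 1/√(1 − 0.9361²) = 1/√0.1237 = 2.843; τ_2 = 8.221/2.843 = 2.892 years.
Total proper time: τ_1 + 2.892 = 8.024, so τ_1 = 8.024 − 2.892 = 5.132 years.
γ_1 = 7.018/5.132 = 1.367; β = √(1 − 1/γ²) = √0.4652.

β = 0.682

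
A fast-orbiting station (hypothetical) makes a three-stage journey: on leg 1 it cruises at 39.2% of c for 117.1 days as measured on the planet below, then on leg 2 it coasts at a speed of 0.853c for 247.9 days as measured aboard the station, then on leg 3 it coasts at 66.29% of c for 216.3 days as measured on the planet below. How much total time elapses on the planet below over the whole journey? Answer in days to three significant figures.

Leg 1: 117.1 days is already measured on the planet below.
Leg 2: γ = 1/√(1 − 0.853²) = 1/√0.2724 = 1.916; Δt_2 = 1.916 × 247.9 = 475.0 days.
Leg 3: 216.3 days is already measured on the planet below.
Total: 117.1 + 475.0 + 216.3 days.

Δt = 808 days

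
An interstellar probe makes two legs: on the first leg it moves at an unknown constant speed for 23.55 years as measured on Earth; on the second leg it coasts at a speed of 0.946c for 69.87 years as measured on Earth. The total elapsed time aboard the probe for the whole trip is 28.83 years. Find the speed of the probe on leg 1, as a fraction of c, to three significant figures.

Leg 1: speed unknown; τ_1 = 23.55/γ_1.
Leg 2: γ = 1/√(1 − 0.946²) = 1/√0.1051 = 3.085; τ_2 = 69.87/3.085 = 22.65 years.
Total proper time: τ_1 + 22.65 = 28.83, so τ_1 = 28.83 − 22.65 = 6.180 years.
γ_1 = 23.55/6.180 = 3.810; β = √(1 − 1/γ²) = √0.9311.

β = 0.965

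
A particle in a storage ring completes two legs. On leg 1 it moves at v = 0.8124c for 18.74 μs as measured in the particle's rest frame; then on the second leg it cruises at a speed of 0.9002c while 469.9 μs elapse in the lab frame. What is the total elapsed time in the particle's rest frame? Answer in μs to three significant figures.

τ = 223 μs

Leg 1: 18.74 μs is already measured in the particle's rest frame.
Leg 2: γ = 1/√(1 − 0.9002²) = 1/√0.1896 = 2.296; τ_2 = 469.9/2.296 = 204.6 μs.
Total: 18.74 + 204.6 μs.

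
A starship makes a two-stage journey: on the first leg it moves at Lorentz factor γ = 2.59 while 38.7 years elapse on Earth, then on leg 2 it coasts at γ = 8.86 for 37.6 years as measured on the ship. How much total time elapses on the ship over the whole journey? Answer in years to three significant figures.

τ = 52.5 years

Leg 1: γ = 2.59; τ_1 = 38.7/2.590 = 14.94 years.
Leg 2: 37.6 years is already measured on the ship.
Total: 14.94 + 37.60 years.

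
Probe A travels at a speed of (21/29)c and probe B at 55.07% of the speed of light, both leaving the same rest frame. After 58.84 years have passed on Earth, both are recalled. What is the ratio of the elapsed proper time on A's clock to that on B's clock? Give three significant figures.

τ_A/τ_B = 0.826

A: γ = 1/√(1 − (21/29)²) = 29/20 = 1.450. B: β = 0.5507; γ = 1/√(1 − 0.5507²) = 1/√0.6967 = 1.198.
τ_A/τ_B = γ_B/γ_A = 1.198/1.450 = 0.8262, so τ_A/τ_B = 0.8262.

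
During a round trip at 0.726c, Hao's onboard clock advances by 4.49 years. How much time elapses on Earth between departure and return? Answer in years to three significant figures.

Δt = 6.53 years

γ = 1/√(1 − 0.726²) = 1/√0.4729 = 1.454
Earth-frame duration is the dilated interval: Δt = γτ = 1.454 × 4.49 years.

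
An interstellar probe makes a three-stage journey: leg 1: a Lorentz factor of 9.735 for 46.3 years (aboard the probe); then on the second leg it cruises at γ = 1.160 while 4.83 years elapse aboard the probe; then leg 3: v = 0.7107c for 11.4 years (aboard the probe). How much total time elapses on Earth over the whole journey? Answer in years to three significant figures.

Δt = 473 years

Leg 1: γ = 9.735; Δt_1 = 9.735 × 46.3 = 450.7 years.
Leg 2: γ = 1.160; Δt_2 = 1.160 × 4.83 = 5.603 years.
Leg 3: γ = 1/√(1 − 0.7107²) = 1/√0.4949 = 1.421; Δt_3 = 1.421 × 11.4 = 16.20 years.
Total: 450.7 + 5.603 + 16.20 years.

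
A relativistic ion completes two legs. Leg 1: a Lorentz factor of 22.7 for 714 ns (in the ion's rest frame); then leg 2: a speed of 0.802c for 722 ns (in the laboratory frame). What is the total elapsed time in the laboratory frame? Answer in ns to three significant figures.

Leg 1: γ = 22.7; Δt_1 = 22.70 × 714 = 1.621×10⁴ ns.
Leg 2: 722 ns is already measured in the laboratory frame.
Total: 1.621×10⁴ + 722.0 ns.

Δt = 1.69×10⁴ ns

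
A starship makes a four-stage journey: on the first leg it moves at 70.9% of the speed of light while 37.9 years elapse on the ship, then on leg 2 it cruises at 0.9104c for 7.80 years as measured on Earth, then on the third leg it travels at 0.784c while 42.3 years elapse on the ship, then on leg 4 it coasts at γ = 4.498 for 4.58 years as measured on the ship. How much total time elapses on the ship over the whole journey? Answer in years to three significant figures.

Leg 1: 37.9 years is already measured on the ship.
Leg 2: γ = 1/√(1 − 0.9104²) = 1/√0.1712 = 2.417; τ_2 = 7.80/2.417 = 3.227 years.
Leg 3: 42.3 years is already measured on the ship.
Leg 4: 4.58 years is already measured on the ship.
Total: 37.90 + 3.227 + 42.30 + 4.580 years.

τ = 88.0 years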